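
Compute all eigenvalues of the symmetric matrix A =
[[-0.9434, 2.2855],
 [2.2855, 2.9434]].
sigma(A) ≈ {-2, 4}

A is real symmetric, so its spectrum consists of real eigenvalues. Expanding the characteristic polynomial of the displayed matrix gives
  det(λ I - A) = p(λ) = λ^2 + (-2)λ + (-8).
Solving p(λ) = 0 yields eigenvalues ≈ -2, 4. (A is shown rounded to 4 decimals, so these recover the underlying integer eigenvalues to within that precision.)
Verification: the trace of A = 2 equals the sum of eigenvalues 2, and det(A) ≈ -8.0003 matches the eigenvalue product -8.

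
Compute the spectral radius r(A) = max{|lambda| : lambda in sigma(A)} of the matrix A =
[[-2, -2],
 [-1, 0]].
r(A) = (2 + sqrt(12))/2 ≈ 2.7321

The eigenvalues of A are the roots of its characteristic polynomial. With M = A (coefficients from the trace and determinant):
  p(λ) = det(λ I - M) = λ^2 + 2λ - 2.
For λ^2 + 2λ - 2 the discriminant is 12. It is nonnegative but not a perfect square, so the roots are real and irrational: λ = (-2 ± sqrt(12))/2 ≈ 0.7321, -2.7321.
Thus the eigenvalues (to 4 decimals) are 0.7321 (modulus 0.7321); -2.7321 (modulus 2.7321). The spectral radius is the largest modulus: r(A) = (2 + sqrt(12))/2 ≈ 2.7321. (Cross-check: r(A) ≤ ||A||_2 ≈ 2.9208; equality holds whenever A is normal, though it can also hold for some non-normal A.)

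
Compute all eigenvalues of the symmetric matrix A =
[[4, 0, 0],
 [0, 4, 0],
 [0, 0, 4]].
sigma(A) ≈ {4} (4 with multiplicity 3)

A is real symmetric, so its spectrum consists of real eigenvalues. Expanding the characteristic polynomial of the displayed matrix gives
  det(λ I - A) = p(λ) = λ^3 + (-12)λ^2 + (48)λ + (-64).
Solving p(λ) = 0 yields eigenvalues ≈ 4, 4, 4. (A is shown rounded to 4 decimals, so these recover the underlying integer eigenvalues to within that precision.)
Verification: the trace of A = 12 equals the sum of eigenvalues 12, and det(A) ≈ 64.0000 matches the eigenvalue product 64.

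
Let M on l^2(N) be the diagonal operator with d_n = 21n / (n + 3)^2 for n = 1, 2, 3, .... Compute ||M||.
||M|| = 7/4 (attained at n = 3)

For M diagonal, ||M|| = sup_n |d_n|. Treat f(x) = 21x / (x + 3)^2 for real x > 0. By the quotient rule, f'(x) = 21(3 - x)/(x + 3)^3, which is positive for x < 3 and negative for x > 3. So f has a unique maximum at x = 3, and since 3 is a positive integer, the supremum over n ≥ 1 is attained at n = 3: d_3 = 21·3/(3 + 3)^2 = 21·3/36 = 7/4. Hence ||M|| = 7/4.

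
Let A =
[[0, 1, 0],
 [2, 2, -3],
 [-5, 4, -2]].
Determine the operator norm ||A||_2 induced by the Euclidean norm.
||A||_2 ≈ 6.7794 (= sqrt(largest eigenvalue of A^T A))

||A||_2 = sigma_max(A) = sqrt(lambda_max(A^T A)). Form the symmetric matrix M = A^T A =
[[29, -16, 4],
 [-16, 21, -14],
 [4, -14, 13]].
Its characteristic polynomial (trace, sum of principal 2x2 minors, determinant of M give the coefficients) is
  p(λ) = det(λ I - M) = λ^3 - 63λ^2 + 791λ - 361.
No integer candidate from the rational root theorem (±divisors of 361) is a root, so the roots are irrational. The cubic discriminant is Δ = 462901504 > 0, so there are three distinct real roots. p(0) = -361 and p(1) = 368 have opposite signs, so a root lies in (0, 1); Newton's method refines it to λ ≈ 0.4742. p(16) = 263 and p(17) = -208 have opposite signs, so a root lies in (16, 17); Newton's method refines it to λ ≈ 16.5654. p(45) = -1216 and p(46) = 53 have opposite signs, so a root lies in (45, 46); Newton's method refines it to λ ≈ 45.9604. Check (Vieta): the three roots sum to 63, matching tr M = 63.
So the eigenvalues of A^T A are ≈ 0.4742, 16.5654, 45.9604 (all ≥ 0, as they must be for A^T A). The largest is λ_max ≈ 45.9604, hence ||A||_2 = sqrt(λ_max) ≈ 6.7794.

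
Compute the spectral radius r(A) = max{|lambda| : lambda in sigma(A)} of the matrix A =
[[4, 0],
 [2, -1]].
r(A) = 4

The eigenvalues of A are the roots of its characteristic polynomial. With M = A (coefficients from the trace and determinant):
  p(λ) = det(λ I - M) = λ^2 - 3λ - 4.
For λ^2 - 3λ - 4 the discriminant is 25. It is a perfect square (5^2), so the roots are rational: λ = (3 ± 5)/2 = 4, -1.
Thus the eigenvalues (to 4 decimals) are 4 (modulus 4); -1 (modulus 1). The spectral radius is the largest modulus: r(A) = 4. (Cross-check: r(A) ≤ ||A||_2 ≈ 4.4954; equality holds whenever A is normal, though it can also hold for some non-normal A.)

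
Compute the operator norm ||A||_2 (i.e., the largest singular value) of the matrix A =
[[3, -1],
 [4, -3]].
||A||_2 = sqrt((35 + sqrt(1125))/2) ≈ 5.8541 (= sqrt(largest eigenvalue of A^T A))

||A||_2 = sigma_max(A) = sqrt(lambda_max(A^T A)). Form the symmetric matrix M = A^T A =
[[25, -15],
 [-15, 10]].
Its characteristic polynomial (trace, determinant of M give the coefficients) is
  p(λ) = det(λ I - M) = λ^2 - 35λ + 25.
For λ^2 - 35λ + 25 the discriminant is 1125. It is nonnegative but not a perfect square, so the roots are real and irrational: λ = (35 ± sqrt(1125))/2 ≈ 34.2705, 0.7295.
So the eigenvalues of A^T A are ≈ 0.7295, 34.2705 (all ≥ 0, as they must be for A^T A). The largest is λ_max = (35 + sqrt(1125))/2 ≈ 34.2705, hence ||A||_2 = sqrt(λ_max) = sqrt((35 + sqrt(1125))/2) ≈ 5.8541.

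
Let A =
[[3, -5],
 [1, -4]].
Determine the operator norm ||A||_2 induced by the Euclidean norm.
||A||_2 = sqrt((51 + sqrt(2405))/2) ≈ 7.0725 (= sqrt(largest eigenvalue of A^T A))

||A||_2 = sigma_max(A) = sqrt(lambda_max(A^T A)). Form the symmetric matrix M = A^T A =
[[10, -19],
 [-19, 41]].
Its characteristic polynomial (trace, determinant of M give the coefficients) is
  p(λ) = det(λ I - M) = λ^2 - 51λ + 49.
For λ^2 - 51λ + 49 the discriminant is 2405. It is nonnegative but not a perfect square, so the roots are real and irrational: λ = (51 ± sqrt(2405))/2 ≈ 50.0204, 0.9796.
So the eigenvalues of A^T A are ≈ 0.9796, 50.0204 (all ≥ 0, as they must be for A^T A). The largest is λ_max = (51 + sqrt(2405))/2 ≈ 50.0204, hence ||A||_2 = sqrt(λ_max) = sqrt((51 + sqrt(2405))/2) ≈ 7.0725.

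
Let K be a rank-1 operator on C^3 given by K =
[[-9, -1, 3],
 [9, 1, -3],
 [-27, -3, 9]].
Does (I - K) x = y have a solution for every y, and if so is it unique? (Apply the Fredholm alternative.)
(I - K) is singular (det(I - K) = 0, i.e. 1 ∈ sigma(K)). (I - K) x = y is solvable iff y ⊥ ker((I - K)^*) = span{(-9, -1, 3)}, i.e. iff -9y_1 - y_2 + 3y_3 = 0. When solvable, the solutions are x = y + c·(1, -1, 3), c arbitrary (ker(I - K) = span{(1, -1, 3)}, dimension 1).

K has rank 1, so it is an outer product K = u v^T: every row of K is a multiple of one row vector. Reading off the entries, u = (1, -1, 3) and v = (-9, -1, 3) (row i of K equals u_i·v^T). A rank-one matrix u v^T satisfies K u = u (v·u) and kills the (2)-dimensional subspace v^⊥, so its characteristic polynomial is lambda^2 (lambda - v·u) with v·u = tr K = 1. Hence the eigenvalues of I - K are 1 (multiplicity 2) and 1 - (1) = 0, so det(I - K) = 0. (Direct check: I - K =
[[10, 1, -3],
 [-9, 0, 3],
 [27, 3, -8]]
has determinant 0.) So 1 is an eigenvalue of K and (I - K) is not invertible. The finite-dimensional Fredholm alternative says: either (I - K) is invertible, or ker(I - K) ≠ {0} and then range(I - K) = ker((I - K)^*)^⊥, with dim ker(I - K) = dim ker((I - K)^*). We are in the second case, so we need both kernels. Kernel of I - K: (I - K) u = u - u (v·u) = u - u = 0, so ker(I - K) = span{u} = span{(1, -1, 3)} (it is exactly 1-dimensional because rank(I - K) = 2). Kernel of the adjoint: K is real, so (I - K)^* = I - K^T = I - v u^T, and (I - v u^T) v = v - v (u·v) = 0; hence ker((I - K)^*) = span{v} = span{(-9, -1, 3)}. Therefore (I - K) x = y is solvable iff <y, v> = 0, i.e. iff -9y_1 - y_2 + 3y_3 = 0. When this holds, K y = u (v·y) = 0, so (I - K) y = y and x = y is a particular solution; the full solution set is the line x = y + c·u = y + c·(1, -1, 3), c ∈ C.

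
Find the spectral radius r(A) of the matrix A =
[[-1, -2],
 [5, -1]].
r(A) = sqrt(11) ≈ 3.3166

The eigenvalues of A are the roots of its characteristic polynomial. With M = A (coefficients from the trace and determinant):
  p(λ) = det(λ I - M) = λ^2 + 2λ + 11.
For λ^2 + 2λ + 11 the discriminant is -40. It is negative, so the roots are the complex-conjugate pair λ = -1 ± (sqrt(40)/2) i ≈ -1 ± 3.1623i. For a conjugate pair the product of the roots equals the constant term, so |λ|^2 = 11 and |λ| = sqrt(11) ≈ 3.3166.
Thus the eigenvalues (to 4 decimals) are -1 ± 3.1623i (modulus 3.3166). The spectral radius is the largest modulus: r(A) = sqrt(11) ≈ 3.3166. (Cross-check: r(A) ≤ ||A||_2 ≈ 5.1401; equality holds whenever A is normal, though it can also hold for some non-normal A.)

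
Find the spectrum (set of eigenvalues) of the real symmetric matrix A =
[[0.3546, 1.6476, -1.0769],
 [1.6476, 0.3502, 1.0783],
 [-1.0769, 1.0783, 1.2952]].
sigma(A) ≈ {-2, 2} (2 with multiplicity 2)

A is real symmetric, so its spectrum consists of real eigenvalues. Expanding the characteristic polynomial of the displayed matrix gives
  det(λ I - A) = p(λ) = λ^3 + (-2)λ^2 + (-4)λ + (8).
Solving p(λ) = 0 yields eigenvalues ≈ -2, 2, 2. (A is shown rounded to 4 decimals, so these recover the underlying integer eigenvalues to within that precision.)
Verification: the trace of A = 2 equals the sum of eigenvalues 2, and det(A) ≈ -8.0000 matches the eigenvalue product -8.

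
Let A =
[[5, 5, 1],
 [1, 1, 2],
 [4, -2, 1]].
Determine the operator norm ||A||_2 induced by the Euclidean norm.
||A||_2 ≈ 7.5958 (= sqrt(largest eigenvalue of A^T A))

||A||_2 = sigma_max(A) = sqrt(lambda_max(A^T A)). Form the symmetric matrix M = A^T A =
[[42, 18, 11],
 [18, 30, 5],
 [11, 5, 6]].
Its characteristic polynomial (trace, sum of principal 2x2 minors, determinant of M give the coefficients) is
  p(λ) = det(λ I - M) = λ^3 - 78λ^2 + 1222λ - 2916.
No integer candidate from the rational root theorem (±divisors of 2916) is a root, so the roots are irrational. The cubic discriminant is Δ = 1024156832 > 0, so there are three distinct real roots. p(2) = -776 and p(3) = 75 have opposite signs, so a root lies in (2, 3); Newton's method refines it to λ ≈ 2.9048. p(17) = 229 and p(18) = -360 have opposite signs, so a root lies in (17, 18); Newton's method refines it to λ ≈ 17.3992. p(57) = -1491 and p(58) = 680 have opposite signs, so a root lies in (57, 58); Newton's method refines it to λ ≈ 57.696. Check (Vieta): the three roots sum to 78, matching tr M = 78.
So the eigenvalues of A^T A are ≈ 2.9048, 17.3992, 57.696 (all ≥ 0, as they must be for A^T A). The largest is λ_max ≈ 57.696, hence ||A||_2 = sqrt(λ_max) ≈ 7.5958.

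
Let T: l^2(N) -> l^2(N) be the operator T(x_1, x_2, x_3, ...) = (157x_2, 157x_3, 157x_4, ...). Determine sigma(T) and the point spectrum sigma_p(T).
sigma(T) = closed disk {z in C : |z| ≤ 157}; sigma_p(T) = open disk {z in C : |z| < 157}

Note T = 157·V where V is the unit left shift (V x)_k = x_{k+1}; so sigma(T) = 157·sigma(V) and ||T|| = 157||V||. ||T x||^2 = 24649sum_{k≥2} |x_k|^2 ≤ 24649||x||^2, with equality on {x : x_1 = 0}, so ||T|| = 157. For any lambda with |lambda| < 157, set r = lambda/157 (|r| < 1); the vector x = (1, r, r^2, ...) is in l^2 and satisfies T x = 157(r, r^2, ...) = lambda x, so lambda is an eigenvalue. On the boundary |lambda| = 157 the geometric series diverges, so no l^2 eigenvector exists, but these lambda lie in the approximate point spectrum. Hence sigma(T) is the closed disk of radius 157 and sigma_p(T) is the open disk.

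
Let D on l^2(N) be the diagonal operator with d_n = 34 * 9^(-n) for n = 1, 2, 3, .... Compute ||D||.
||D|| = 34/9 (attained at n = 1)

For D diagonal, ||D|| = sup_n |d_n|. The sequence d_n = 34 * 9^(-n) is positive and strictly decreasing (ratio 9^(-1) < 1), so the supremum is d_1 = 34/9. Hence ||D|| = 34/9.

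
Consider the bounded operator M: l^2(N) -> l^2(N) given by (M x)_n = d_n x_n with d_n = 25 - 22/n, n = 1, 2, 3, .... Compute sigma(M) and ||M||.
sigma(M) = {25 - 22/n : n ≥ 1} ∪ {25}; ||M|| = 25

A bounded diagonal operator on l^2 with diagonal entries d_n has spectrum equal to the closure of {d_n : n ≥ 1}: every d_n is an eigenvalue (with eigenvector e_n), so {d_n} ⊂ sigma(M); the spectrum is closed, so its closure is too; and for lambda not in the closure, (M - lambda I) has bounded inverse (the diagonal entries 1/(d_n - lambda) are bounded). For our sequence d_n = 25 - 22/n, n = 1, 2, 3, ...:
  - {d_n} = {25 - 22/n : n ≥ 1}; the only limit point is 25
  - closure = {25 - 22/n : n ≥ 1} ∪ {25}
For the norm: a diagonal operator has ||M|| = sup_n |d_n|. Here d_n = 25 - 22/n increases monotonically from d_1 = 3 toward 25, with all terms in [3, 25); so sup_n |d_n| = 25 (the supremum is the limit, not attained). So ||M|| = 25.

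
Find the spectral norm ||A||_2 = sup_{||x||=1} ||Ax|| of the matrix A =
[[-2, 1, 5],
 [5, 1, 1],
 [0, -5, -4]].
||A||_2 ≈ 7.8555 (= sqrt(largest eigenvalue of A^T A))

||A||_2 = sigma_max(A) = sqrt(lambda_max(A^T A)). Form the symmetric matrix M = A^T A =
[[29, 3, -5],
 [3, 27, 26],
 [-5, 26, 42]].
Its characteristic polynomial (trace, sum of principal 2x2 minors, determinant of M give the coefficients) is
  p(λ) = det(λ I - M) = λ^3 - 98λ^2 + 2425λ - 11449.
No integer candidate from the rational root theorem (±divisors of 11449) is a root, so the roots are irrational. The cubic discriminant is Δ = 1768869241 > 0, so there are three distinct real roots. p(6) = -211 and p(7) = 1067 have opposite signs, so a root lies in (6, 7); Newton's method refines it to λ ≈ 6.1569. p(30) = 101 and p(31) = -661 have opposite signs, so a root lies in (30, 31); Newton's method refines it to λ ≈ 30.1336. p(61) = -1201 and p(62) = 517 have opposite signs, so a root lies in (61, 62); Newton's method refines it to λ ≈ 61.7095. Check (Vieta): the three roots sum to 98, matching tr M = 98.
So the eigenvalues of A^T A are ≈ 6.1569, 30.1336, 61.7095 (all ≥ 0, as they must be for A^T A). The largest is λ_max ≈ 61.7095, hence ||A||_2 = sqrt(λ_max) ≈ 7.8555.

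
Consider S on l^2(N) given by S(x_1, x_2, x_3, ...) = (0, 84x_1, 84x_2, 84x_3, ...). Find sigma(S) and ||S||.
sigma(S) = closed disk {z in C : |z| ≤ 84}; ||S|| = 84

Note S = 84·U where U is the unit right shift (U x)_k = x_{k-1} (with x_0 := 0); so ||S|| = 84||U|| and sigma(S) = 84·sigma(U). ||S x||^2 = sum_{k≥1} |84x_k|^2 = 7056||x||^2, so ||S|| = 84 and sigma(S) ⊂ {|z| ≤ 84}. For any |lambda| < 84, the equation (S - lambda I) x = 0 forces x_1 = 0, then 84x_k = lambda x_{k+1} ⇒ x = 0, so S has no eigenvalues. But (S - lambda I) is not surjective for |lambda| < 84: solving (S - lambda I) x = e_1 would require x_n proportional to (lambda/84)^(-n), which is not in l^2. So every |lambda| < 84 lies in the residual spectrum. The boundary |lambda| = 84 is in the approximate point spectrum (the spectrum is closed). Hence sigma(S) is the closed disk of radius 84.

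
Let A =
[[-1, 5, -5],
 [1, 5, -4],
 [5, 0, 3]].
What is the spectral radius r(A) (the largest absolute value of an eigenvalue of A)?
r(A) ≈ 5.3169

The eigenvalues of A are the roots of its characteristic polynomial. With M = A (coefficients from the trace, the sum of principal 2x2 minors, and det A):
  p(λ) = det(λ I - M) = λ^3 - 7λ^2 + 27λ + 5.
No integer candidate from the rational root theorem (±divisors of 5) is a root, so the roots are irrational. The cubic discriminant is Δ = -53836 < 0, so there is one real root and a complex-conjugate pair. p(-1) = -30 and p(0) = 5 have opposite signs, so a root lies in (-1, 0); Newton's method refines it to λ ≈ -0.1769. Dividing out (λ - (-0.1769)) leaves approximately λ^2 - 7.1769λ + 28.2694. For λ^2 - 7.1769λ + 28.2694 the discriminant is -61.57. It is negative, so the remaining roots are the complex-conjugate pair λ ≈ 3.5884 ± 3.9233i. Their product equals the constant term, so |λ|^2 ≈ 28.2694 and |λ| ≈ 5.3169.
Thus the eigenvalues (to 4 decimals) are -0.1769 (modulus 0.1769); 3.5884 ± 3.9233i (modulus 5.3169). The spectral radius is the largest modulus: r(A) ≈ 5.3169. (Cross-check: r(A) ≤ ||A||_2 ≈ 9.8422; equality holds whenever A is normal, though it can also hold for some non-normal A.)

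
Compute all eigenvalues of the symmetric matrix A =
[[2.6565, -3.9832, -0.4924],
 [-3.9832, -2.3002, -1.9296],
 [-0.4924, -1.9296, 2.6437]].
sigma(A) ≈ {-5, 3, 5}

A is real symmetric, so its spectrum consists of real eigenvalues. Expanding the characteristic polynomial of the displayed matrix gives
  det(λ I - A) = p(λ) = λ^3 + (-3)λ^2 + (-25)λ + (75.0015).
Solving p(λ) = 0 yields eigenvalues ≈ -5, 3, 5. (A is shown rounded to 4 decimals, so these recover the underlying integer eigenvalues to within that precision.)
Verification: the trace of A = 3 equals the sum of eigenvalues 3, and det(A) ≈ -75.0015 matches the eigenvalue product -75.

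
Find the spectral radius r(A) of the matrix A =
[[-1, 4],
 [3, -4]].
r(A) = (5 + sqrt(57))/2 ≈ 6.2749

The eigenvalues of A are the roots of its characteristic polynomial. With M = A (coefficients from the trace and determinant):
  p(λ) = det(λ I - M) = λ^2 + 5λ - 8.
For λ^2 + 5λ - 8 the discriminant is 57. It is nonnegative but not a perfect square, so the roots are real and irrational: λ = (-5 ± sqrt(57))/2 ≈ 1.2749, -6.2749.
Thus the eigenvalues (to 4 decimals) are 1.2749 (modulus 1.2749); -6.2749 (modulus 6.2749). The spectral radius is the largest modulus: r(A) = (5 + sqrt(57))/2 ≈ 6.2749. (Cross-check: r(A) ≤ ||A||_2 ≈ 6.3574; equality holds whenever A is normal, though it can also hold for some non-normal A.)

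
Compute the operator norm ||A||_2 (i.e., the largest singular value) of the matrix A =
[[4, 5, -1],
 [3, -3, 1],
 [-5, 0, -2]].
||A||_2 ≈ 7.485 (= sqrt(largest eigenvalue of A^T A))

||A||_2 = sigma_max(A) = sqrt(lambda_max(A^T A)). Form the symmetric matrix M = A^T A =
[[50, 11, 9],
 [11, 34, -8],
 [9, -8, 6]].
Its characteristic polynomial (trace, sum of principal 2x2 minors, determinant of M give the coefficients) is
  p(λ) = det(λ I - M) = λ^3 - 90λ^2 + 1938λ - 1936.
No integer candidate from the rational root theorem (±divisors of 1936) is a root, so the roots are irrational. The cubic discriminant is Δ = 1638647280 > 0, so there are three distinct real roots. p(1) = -87 and p(2) = 1588 have opposite signs, so a root lies in (1, 2); Newton's method refines it to λ ≈ 1.0495. p(32) = 688 and p(33) = -55 have opposite signs, so a root lies in (32, 33); Newton's method refines it to λ ≈ 32.9252. p(56) = -32 and p(57) = 1313 have opposite signs, so a root lies in (56, 57); Newton's method refines it to λ ≈ 56.0252. Check (Vieta): the three roots sum to 90, matching tr M = 90.
So the eigenvalues of A^T A are ≈ 1.0495, 32.9252, 56.0252 (all ≥ 0, as they must be for A^T A). The largest is λ_max ≈ 56.0252, hence ||A||_2 = sqrt(λ_max) ≈ 7.485.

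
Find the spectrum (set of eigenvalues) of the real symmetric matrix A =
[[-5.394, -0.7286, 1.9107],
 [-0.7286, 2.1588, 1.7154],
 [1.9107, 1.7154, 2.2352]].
sigma(A) ≈ {-6, 1, 4}

A is real symmetric, so its spectrum consists of real eigenvalues. Expanding the characteristic polynomial of the displayed matrix gives
  det(λ I - A) = p(λ) = λ^3 + (1)λ^2 + (-26)λ + (24).
Solving p(λ) = 0 yields eigenvalues ≈ -6, 1, 4. (A is shown rounded to 4 decimals, so these recover the underlying integer eigenvalues to within that precision.)
Verification: the trace of A = -1 equals the sum of eigenvalues -1, and det(A) ≈ -23.9996 matches the eigenvalue product -24.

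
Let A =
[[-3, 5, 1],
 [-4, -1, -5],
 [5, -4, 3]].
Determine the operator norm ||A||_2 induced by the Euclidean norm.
||A||_2 ≈ 9.4927 (= sqrt(largest eigenvalue of A^T A))

||A||_2 = sigma_max(A) = sqrt(lambda_max(A^T A)). Form the symmetric matrix M = A^T A =
[[50, -31, 32],
 [-31, 42, -2],
 [32, -2, 35]].
Its characteristic polynomial (trace, sum of principal 2x2 minors, determinant of M give the coefficients) is
  p(λ) = det(λ I - M) = λ^3 - 127λ^2 + 3331λ - 625.
No integer candidate from the rational root theorem (±divisors of 625) is a root, so the roots are irrational. The cubic discriminant is Δ = 30750710480 > 0, so there are three distinct real roots. p(0) = -625 and p(1) = 2580 have opposite signs, so a root lies in (0, 1); Newton's method refines it to λ ≈ 0.189. p(36) = 1355 and p(37) = -588 have opposite signs, so a root lies in (36, 37); Newton's method refines it to λ ≈ 36.6992. p(90) = -535 and p(91) = 4380 have opposite signs, so a root lies in (90, 91); Newton's method refines it to λ ≈ 90.1118. Check (Vieta): the three roots sum to 127, matching tr M = 127.
So the eigenvalues of A^T A are ≈ 0.189, 36.6992, 90.1118 (all ≥ 0, as they must be for A^T A). The largest is λ_max ≈ 90.1118, hence ||A||_2 = sqrt(λ_max) ≈ 9.4927.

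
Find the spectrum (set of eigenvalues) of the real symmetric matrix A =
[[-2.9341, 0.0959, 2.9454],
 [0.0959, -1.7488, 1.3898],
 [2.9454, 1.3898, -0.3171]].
sigma(A) ≈ {-5, -2, 2}

A is real symmetric, so its spectrum consists of real eigenvalues. Expanding the characteristic polynomial of the displayed matrix gives
  det(λ I - A) = p(λ) = λ^3 + (5)λ^2 + (-4)λ + (-20).
Solving p(λ) = 0 yields eigenvalues ≈ -5, -2, 2. (A is shown rounded to 4 decimals, so these recover the underlying integer eigenvalues to within that precision.)
Verification: the trace of A = -5 equals the sum of eigenvalues -5, and det(A) ≈ 19.9998 matches the eigenvalue product 20.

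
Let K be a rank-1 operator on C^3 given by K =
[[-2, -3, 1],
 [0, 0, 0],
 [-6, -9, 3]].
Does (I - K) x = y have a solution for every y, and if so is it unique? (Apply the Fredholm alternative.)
(I - K) is singular (det(I - K) = 0, i.e. 1 ∈ sigma(K)). (I - K) x = y is solvable iff y ⊥ ker((I - K)^*) = span{(-2, -3, 1)}, i.e. iff -2y_1 - 3y_2 + y_3 = 0. When solvable, the solutions are x = y + c·(1, 0, 3), c arbitrary (ker(I - K) = span{(1, 0, 3)}, dimension 1).

K has rank 1, so it is an outer product K = u v^T: every row of K is a multiple of one row vector. Reading off the entries, u = (1, 0, 3) and v = (-2, -3, 1) (row i of K equals u_i·v^T). A rank-one matrix u v^T satisfies K u = u (v·u) and kills the (2)-dimensional subspace v^⊥, so its characteristic polynomial is lambda^2 (lambda - v·u) with v·u = tr K = 1. Hence the eigenvalues of I - K are 1 (multiplicity 2) and 1 - (1) = 0, so det(I - K) = 0. (Direct check: I - K =
[[3, 3, -1],
 [0, 1, 0],
 [6, 9, -2]]
has determinant 0.) So 1 is an eigenvalue of K and (I - K) is not invertible. The finite-dimensional Fredholm alternative says: either (I - K) is invertible, or ker(I - K) ≠ {0} and then range(I - K) = ker((I - K)^*)^⊥, with dim ker(I - K) = dim ker((I - K)^*). We are in the second case, so we need both kernels. Kernel of I - K: (I - K) u = u - u (v·u) = u - u = 0, so ker(I - K) = span{u} = span{(1, 0, 3)} (it is exactly 1-dimensional because rank(I - K) = 2). Kernel of the adjoint: K is real, so (I - K)^* = I - K^T = I - v u^T, and (I - v u^T) v = v - v (u·v) = 0; hence ker((I - K)^*) = span{v} = span{(-2, -3, 1)}. Therefore (I - K) x = y is solvable iff <y, v> = 0, i.e. iff -2y_1 - 3y_2 + y_3 = 0. When this holds, K y = u (v·y) = 0, so (I - K) y = y and x = y is a particular solution; the full solution set is the line x = y + c·u = y + c·(1, 0, 3), c ∈ C.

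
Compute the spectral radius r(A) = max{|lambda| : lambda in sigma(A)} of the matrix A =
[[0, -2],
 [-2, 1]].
r(A) = (1 + sqrt(17))/2 ≈ 2.5616

The eigenvalues of A are the roots of its characteristic polynomial. With M = A (coefficients from the trace and determinant):
  p(λ) = det(λ I - M) = λ^2 - λ - 4.
For λ^2 - λ - 4 the discriminant is 17. It is nonnegative but not a perfect square, so the roots are real and irrational: λ = (1 ± sqrt(17))/2 ≈ 2.5616, -1.5616.
Thus the eigenvalues (to 4 decimals) are 2.5616 (modulus 2.5616); -1.5616 (modulus 1.5616). The spectral radius is the largest modulus: r(A) = (1 + sqrt(17))/2 ≈ 2.5616. (Cross-check: r(A) ≤ ||A||_2 ≈ 2.5616; equality holds whenever A is normal, though it can also hold for some non-normal A.)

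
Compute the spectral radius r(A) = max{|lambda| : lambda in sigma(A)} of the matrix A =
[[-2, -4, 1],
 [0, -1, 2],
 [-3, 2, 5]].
r(A) ≈ 5.6766

The eigenvalues of A are the roots of its characteristic polynomial. With M = A (coefficients from the trace, the sum of principal 2x2 minors, and det A):
  p(λ) = det(λ I - M) = λ^3 - 2λ^2 - 14λ - 39.
No integer candidate from the rational root theorem (±divisors of 39) is a root, so the roots are irrational. The cubic discriminant is Δ = -50211 < 0, so there is one real root and a complex-conjugate pair. p(5) = -34 and p(6) = 21 have opposite signs, so a root lies in (5, 6); Newton's method refines it to λ ≈ 5.6766. Dividing out (λ - (5.6766)) leaves approximately λ^2 + 3.6766λ + 6.8703. For λ^2 + 3.6766λ + 6.8703 the discriminant is -13.9642. It is negative, so the remaining roots are the complex-conjugate pair λ ≈ -1.8383 ± 1.8684i. Their product equals the constant term, so |λ|^2 ≈ 6.8703 and |λ| ≈ 2.6211.
Thus the eigenvalues (to 4 decimals) are 5.6766 (modulus 5.6766); -1.8383 ± 1.8684i (modulus 2.6211). The spectral radius is the largest modulus: r(A) ≈ 5.6766. (Cross-check: r(A) ≤ ||A||_2 ≈ 6.3868; equality holds whenever A is normal, though it can also hold for some non-normal A.)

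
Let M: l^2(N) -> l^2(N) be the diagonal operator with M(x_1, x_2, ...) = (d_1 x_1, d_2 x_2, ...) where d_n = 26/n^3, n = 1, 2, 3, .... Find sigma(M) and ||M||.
sigma(M) = {26/n^3 : n ≥ 1} ∪ {0}; ||M|| = 26

A bounded diagonal operator on l^2 with diagonal entries d_n has spectrum equal to the closure of {d_n : n ≥ 1}: every d_n is an eigenvalue (with eigenvector e_n), so {d_n} ⊂ sigma(M); the spectrum is closed, so its closure is too; and for lambda not in the closure, (M - lambda I) has bounded inverse (the diagonal entries 1/(d_n - lambda) are bounded). For our sequence d_n = 26/n^3, n = 1, 2, 3, ...:
  - {d_n} = {26/n^3 : n ≥ 1}; the only limit point is 0
  - closure = {26/n^3 : n ≥ 1} ∪ {0}
For the norm: a diagonal operator has ||M|| = sup_n |d_n|. Here d_n = 26/n^3 is positive and decreasing, so sup_n |d_n| = d_1 = 26. So ||M|| = 26.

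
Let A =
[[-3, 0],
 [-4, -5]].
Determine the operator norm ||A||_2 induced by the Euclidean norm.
||A||_2 = sqrt(45) ≈ 6.7082 (= sqrt(largest eigenvalue of A^T A))

||A||_2 = sigma_max(A) = sqrt(lambda_max(A^T A)). Form the symmetric matrix M = A^T A =
[[25, 20],
 [20, 25]].
Its characteristic polynomial (trace, determinant of M give the coefficients) is
  p(λ) = det(λ I - M) = λ^2 - 50λ + 225.
For λ^2 - 50λ + 225 the discriminant is 1600. It is a perfect square (40^2), so the roots are rational: λ = (50 ± 40)/2 = 45, 5.
So the eigenvalues of A^T A are ≈ 5, 45 (all ≥ 0, as they must be for A^T A). The largest is λ_max = 45, hence ||A||_2 = sqrt(λ_max) = sqrt(45) ≈ 6.7082.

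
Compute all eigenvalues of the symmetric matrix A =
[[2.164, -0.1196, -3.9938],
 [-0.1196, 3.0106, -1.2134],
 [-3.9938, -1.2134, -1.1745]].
sigma(A) ≈ {-4, 3, 5}

A is real symmetric, so its spectrum consists of real eigenvalues. Expanding the characteristic polynomial of the displayed matrix gives
  det(λ I - A) = p(λ) = λ^3 + (-4)λ^2 + (-17)λ + (60).
Solving p(λ) = 0 yields eigenvalues ≈ -4, 3, 5. (A is shown rounded to 4 decimals, so these recover the underlying integer eigenvalues to within that precision.)
Verification: the trace of A = 4 equals the sum of eigenvalues 4, and det(A) ≈ -60.0007 matches the eigenvalue product -60.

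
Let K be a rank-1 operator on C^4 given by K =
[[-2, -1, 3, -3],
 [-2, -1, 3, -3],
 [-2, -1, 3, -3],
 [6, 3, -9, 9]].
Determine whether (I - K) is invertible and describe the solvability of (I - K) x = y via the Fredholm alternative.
(I - K) is invertible (det(I - K) = -8 ≠ 0), so for every y in C^4 the equation (I - K) x = y has a unique solution.

K has rank 1, so it is an outer product K = u v^T: every row of K is a multiple of one row vector. Reading off the entries, u = (-1, -1, -1, 3) and v = (2, 1, -3, 3) (row i of K equals u_i·v^T). A rank-one matrix u v^T satisfies K u = u (v·u) and kills the (3)-dimensional subspace v^⊥, so its characteristic polynomial is lambda^3 (lambda - v·u) with v·u = tr K = 9. Hence the eigenvalues of I - K are 1 (multiplicity 3) and 1 - (9) = -8, so det(I - K) = -8. (Direct check: I - K =
[[3, 1, -3, 3],
 [2, 2, -3, 3],
 [2, 1, -2, 3],
 [-6, -3, 9, -8]]
has determinant -8.) The finite-dimensional Fredholm alternative says: either (I - K) is invertible, or ker(I - K) ≠ {0} and then range(I - K) = ker((I - K)^*)^⊥, with dim ker(I - K) = dim ker((I - K)^*). Since det(I - K) ≠ 0, 1 is not an eigenvalue of K and ker(I - K) = {0}, so we are in the first case: for every y there is a unique x = (I - K)^(-1) y. Explicitly, by the Sherman–Morrison formula, (I - u v^T)^(-1) = I + u v^T/(1 - v·u), i.e. (I - K)^(-1) = I + K/(-8).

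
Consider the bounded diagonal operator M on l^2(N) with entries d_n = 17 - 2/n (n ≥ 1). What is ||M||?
||M|| = 17

For a diagonal operator on l^2 with entries d_n, ||M|| = sup_n |d_n|. Here d_1 = 15, d_2 = 16, ..., and d_n = 17 - 2/n increases monotonically toward 17. All terms lie in [15, 17), so |d_n| = d_n and the supremum is the limit 17, which is not attained by any individual d_n. Hence ||M|| = 17.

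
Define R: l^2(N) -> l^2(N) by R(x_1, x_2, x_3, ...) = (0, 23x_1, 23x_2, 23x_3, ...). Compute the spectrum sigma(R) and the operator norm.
sigma(R) = closed disk {z in C : |z| ≤ 23}; ||R|| = 23

Note R = 23·U where U is the unit right shift (U x)_k = x_{k-1} (with x_0 := 0); so ||R|| = 23||U|| and sigma(R) = 23·sigma(U). ||R x||^2 = sum_{k≥1} |23x_k|^2 = 529||x||^2, so ||R|| = 23 and sigma(R) ⊂ {|z| ≤ 23}. For any |lambda| < 23, the equation (R - lambda I) x = 0 forces x_1 = 0, then 23x_k = lambda x_{k+1} ⇒ x = 0, so R has no eigenvalues. But (R - lambda I) is not surjective for |lambda| < 23: solving (R - lambda I) x = e_1 would require x_n proportional to (lambda/23)^(-n), which is not in l^2. So every |lambda| < 23 lies in the residual spectrum. The boundary |lambda| = 23 is in the approximate point spectrum (the spectrum is closed). Hence sigma(R) is the closed disk of radius 23.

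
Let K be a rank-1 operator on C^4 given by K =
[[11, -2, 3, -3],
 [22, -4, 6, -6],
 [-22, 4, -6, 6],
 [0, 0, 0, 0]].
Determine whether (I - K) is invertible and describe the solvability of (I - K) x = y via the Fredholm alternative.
(I - K) is singular (det(I - K) = 0, i.e. 1 ∈ sigma(K)). (I - K) x = y is solvable iff y ⊥ ker((I - K)^*) = span{(11, -2, 3, -3)}, i.e. iff 11y_1 - 2y_2 + 3y_3 - 3y_4 = 0. When solvable, the solutions are x = y + c·(1, 2, -2, 0), c arbitrary (ker(I - K) = span{(1, 2, -2, 0)}, dimension 1).

K has rank 1, so it is an outer product K = u v^T: every row of K is a multiple of one row vector. Reading off the entries, u = (1, 2, -2, 0) and v = (11, -2, 3, -3) (row i of K equals u_i·v^T). A rank-one matrix u v^T satisfies K u = u (v·u) and kills the (3)-dimensional subspace v^⊥, so its characteristic polynomial is lambda^3 (lambda - v·u) with v·u = tr K = 1. Hence the eigenvalues of I - K are 1 (multiplicity 3) and 1 - (1) = 0, so det(I - K) = 0. (Direct check: I - K =
[[-10, 2, -3, 3],
 [-22, 5, -6, 6],
 [22, -4, 7, -6],
 [0, 0, 0, 1]]
has determinant 0.) So 1 is an eigenvalue of K and (I - K) is not invertible. The finite-dimensional Fredholm alternative says: either (I - K) is invertible, or ker(I - K) ≠ {0} and then range(I - K) = ker((I - K)^*)^⊥, with dim ker(I - K) = dim ker((I - K)^*). We are in the second case, so we need both kernels. Kernel of I - K: (I - K) u = u - u (v·u) = u - u = 0, so ker(I - K) = span{u} = span{(1, 2, -2, 0)} (it is exactly 1-dimensional because rank(I - K) = 3). Kernel of the adjoint: K is real, so (I - K)^* = I - K^T = I - v u^T, and (I - v u^T) v = v - v (u·v) = 0; hence ker((I - K)^*) = span{v} = span{(11, -2, 3, -3)}. Therefore (I - K) x = y is solvable iff <y, v> = 0, i.e. iff 11y_1 - 2y_2 + 3y_3 - 3y_4 = 0. When this holds, K y = u (v·y) = 0, so (I - K) y = y and x = y is a particular solution; the full solution set is the line x = y + c·u = y + c·(1, 2, -2, 0), c ∈ C.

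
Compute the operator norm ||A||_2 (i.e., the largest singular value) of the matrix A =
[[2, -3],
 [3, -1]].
||A||_2 = sqrt((23 + sqrt(333))/2) ≈ 4.5414 (= sqrt(largest eigenvalue of A^T A))

||A||_2 = sigma_max(A) = sqrt(lambda_max(A^T A)). Form the symmetric matrix M = A^T A =
[[13, -9],
 [-9, 10]].
Its characteristic polynomial (trace, determinant of M give the coefficients) is
  p(λ) = det(λ I - M) = λ^2 - 23λ + 49.
For λ^2 - 23λ + 49 the discriminant is 333. It is nonnegative but not a perfect square, so the roots are real and irrational: λ = (23 ± sqrt(333))/2 ≈ 20.6241, 2.3759.
So the eigenvalues of A^T A are ≈ 2.3759, 20.6241 (all ≥ 0, as they must be for A^T A). The largest is λ_max = (23 + sqrt(333))/2 ≈ 20.6241, hence ||A||_2 = sqrt(λ_max) = sqrt((23 + sqrt(333))/2) ≈ 4.5414.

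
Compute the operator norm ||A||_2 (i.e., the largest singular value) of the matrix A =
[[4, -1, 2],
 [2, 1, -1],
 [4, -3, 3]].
||A||_2 ≈ 7.3337 (= sqrt(largest eigenvalue of A^T A))

||A||_2 = sigma_max(A) = sqrt(lambda_max(A^T A)). Form the symmetric matrix M = A^T A =
[[36, -14, 18],
 [-14, 11, -12],
 [18, -12, 14]].
Its characteristic polynomial (trace, sum of principal 2x2 minors, determinant of M give the coefficients) is
  p(λ) = det(λ I - M) = λ^3 - 61λ^2 + 390λ - 100.
No integer candidate from the rational root theorem (±divisors of 100) is a root, so the roots are irrational. The cubic discriminant is Δ = 280447700 > 0, so there are three distinct real roots. p(0) = -100 and p(1) = 230 have opposite signs, so a root lies in (0, 1); Newton's method refines it to λ ≈ 0.2676. p(6) = 260 and p(7) = -16 have opposite signs, so a root lies in (6, 7); Newton's method refines it to λ ≈ 6.9492. p(53) = -1902 and p(54) = 548 have opposite signs, so a root lies in (53, 54); Newton's method refines it to λ ≈ 53.7832. Check (Vieta): the three roots sum to 61, matching tr M = 61.
So the eigenvalues of A^T A are ≈ 0.2676, 6.9492, 53.7832 (all ≥ 0, as they must be for A^T A). The largest is λ_max ≈ 53.7832, hence ||A||_2 = sqrt(λ_max) ≈ 7.3337.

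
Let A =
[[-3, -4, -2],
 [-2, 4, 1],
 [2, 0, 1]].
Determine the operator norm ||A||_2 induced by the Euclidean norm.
||A||_2 ≈ 6.1938 (= sqrt(largest eigenvalue of A^T A))

||A||_2 = sigma_max(A) = sqrt(lambda_max(A^T A)). Form the symmetric matrix M = A^T A =
[[17, 4, 6],
 [4, 32, 12],
 [6, 12, 6]].
Its characteristic polynomial (trace, sum of principal 2x2 minors, determinant of M give the coefficients) is
  p(λ) = det(λ I - M) = λ^3 - 55λ^2 + 642λ - 144.
No integer candidate from the rational root theorem (±divisors of 144) is a root, so the roots are irrational. The cubic discriminant is Δ = 183490596 > 0, so there are three distinct real roots. p(0) = -144 and p(1) = 444 have opposite signs, so a root lies in (0, 1); Newton's method refines it to λ ≈ 0.2288. p(16) = 144 and p(17) = -212 have opposite signs, so a root lies in (16, 17); Newton's method refines it to λ ≈ 16.4083. p(38) = -296 and p(39) = 558 have opposite signs, so a root lies in (38, 39); Newton's method refines it to λ ≈ 38.3629. Check (Vieta): the three roots sum to 55, matching tr M = 55.
So the eigenvalues of A^T A are ≈ 0.2288, 16.4083, 38.3629 (all ≥ 0, as they must be for A^T A). The largest is λ_max ≈ 38.3629, hence ||A||_2 = sqrt(λ_max) ≈ 6.1938.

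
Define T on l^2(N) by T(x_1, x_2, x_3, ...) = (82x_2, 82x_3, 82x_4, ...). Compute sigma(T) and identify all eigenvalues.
sigma(T) = closed disk {z in C : |z| ≤ 82}; sigma_p(T) = open disk {z in C : |z| < 82}

Note T = 82·V where V is the unit left shift (V x)_k = x_{k+1}; so sigma(T) = 82·sigma(V) and ||T|| = 82||V||. ||T x||^2 = 6724sum_{k≥2} |x_k|^2 ≤ 6724||x||^2, with equality on {x : x_1 = 0}, so ||T|| = 82. For any lambda with |lambda| < 82, set r = lambda/82 (|r| < 1); the vector x = (1, r, r^2, ...) is in l^2 and satisfies T x = 82(r, r^2, ...) = lambda x, so lambda is an eigenvalue. On the boundary |lambda| = 82 the geometric series diverges, so no l^2 eigenvector exists, but these lambda lie in the approximate point spectrum. Hence sigma(T) is the closed disk of radius 82 and sigma_p(T) is the open disk.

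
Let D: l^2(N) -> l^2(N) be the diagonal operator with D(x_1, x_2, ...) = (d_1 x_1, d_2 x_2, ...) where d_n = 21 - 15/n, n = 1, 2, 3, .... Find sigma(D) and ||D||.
sigma(D) = {21 - 15/n : n ≥ 1} ∪ {21}; ||D|| = 21

A bounded diagonal operator on l^2 with diagonal entries d_n has spectrum equal to the closure of {d_n : n ≥ 1}: every d_n is an eigenvalue (with eigenvector e_n), so {d_n} ⊂ sigma(D); the spectrum is closed, so its closure is too; and for lambda not in the closure, (D - lambda I) has bounded inverse (the diagonal entries 1/(d_n - lambda) are bounded). For our sequence d_n = 21 - 15/n, n = 1, 2, 3, ...:
  - {d_n} = {21 - 15/n : n ≥ 1}; the only limit point is 21
  - closure = {21 - 15/n : n ≥ 1} ∪ {21}
For the norm: a diagonal operator has ||D|| = sup_n |d_n|. Here d_n = 21 - 15/n increases monotonically from d_1 = 6 toward 21, with all terms in [6, 21); so sup_n |d_n| = 21 (the supremum is the limit, not attained). So ||D|| = 21.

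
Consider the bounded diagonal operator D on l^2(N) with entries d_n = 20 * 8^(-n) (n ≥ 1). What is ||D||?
||D|| = 5/2 (attained at n = 1)

For D diagonal, ||D|| = sup_n |d_n|. The sequence d_n = 20 * 8^(-n) is positive and strictly decreasing (ratio 8^(-1) < 1), so the supremum is d_1 = 20/8 = 5/2. Hence ||D|| = 5/2.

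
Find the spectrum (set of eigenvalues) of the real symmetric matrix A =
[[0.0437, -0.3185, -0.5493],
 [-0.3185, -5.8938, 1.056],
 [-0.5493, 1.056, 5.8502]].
sigma(A) ≈ {-6, 0, 6}

A is real symmetric, so its spectrum consists of real eigenvalues. Expanding the characteristic polynomial of the displayed matrix gives
  det(λ I - A) = p(λ) = λ^3 + (0)λ^2 + (-36)λ + (0.0011).
Solving p(λ) = 0 yields eigenvalues ≈ -6, 0, 6. (A is shown rounded to 4 decimals, so these recover the underlying integer eigenvalues to within that precision.)
Verification: the trace of A = 0 equals the sum of eigenvalues 0, and det(A) ≈ -0.0011 matches the eigenvalue product 0.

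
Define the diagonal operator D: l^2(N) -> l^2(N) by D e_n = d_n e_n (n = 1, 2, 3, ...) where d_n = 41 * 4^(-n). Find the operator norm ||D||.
||D|| = 41/4 (attained at n = 1)

For D diagonal, ||D|| = sup_n |d_n|. The sequence d_n = 41 * 4^(-n) is positive and strictly decreasing (ratio 4^(-1) < 1), so the supremum is d_1 = 41/4. Hence ||D|| = 41/4.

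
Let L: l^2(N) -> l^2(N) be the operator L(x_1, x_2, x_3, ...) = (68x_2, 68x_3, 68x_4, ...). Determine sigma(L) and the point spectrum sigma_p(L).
sigma(L) = closed disk {z in C : |z| ≤ 68}; sigma_p(L) = open disk {z in C : |z| < 68}

Note L = 68·V where V is the unit left shift (V x)_k = x_{k+1}; so sigma(L) = 68·sigma(V) and ||L|| = 68||V||. ||L x||^2 = 4624sum_{k≥2} |x_k|^2 ≤ 4624||x||^2, with equality on {x : x_1 = 0}, so ||L|| = 68. For any lambda with |lambda| < 68, set r = lambda/68 (|r| < 1); the vector x = (1, r, r^2, ...) is in l^2 and satisfies L x = 68(r, r^2, ...) = lambda x, so lambda is an eigenvalue. On the boundary |lambda| = 68 the geometric series diverges, so no l^2 eigenvector exists, but these lambda lie in the approximate point spectrum. Hence sigma(L) is the closed disk of radius 68 and sigma_p(L) is the open disk.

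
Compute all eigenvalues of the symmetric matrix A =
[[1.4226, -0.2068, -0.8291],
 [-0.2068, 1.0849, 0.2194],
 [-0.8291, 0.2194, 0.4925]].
sigma(A) ≈ {0, 1, 2}

A is real symmetric, so its spectrum consists of real eigenvalues. Expanding the characteristic polynomial of the displayed matrix gives
  det(λ I - A) = p(λ) = λ^3 + (-3)λ^2 + (2)λ + (0).
Solving p(λ) = 0 yields eigenvalues ≈ 0, 1, 2. (A is shown rounded to 4 decimals, so these recover the underlying integer eigenvalues to within that precision.)
Verification: the trace of A = 3 equals the sum of eigenvalues 3, and det(A) ≈ 0.0000 matches the eigenvalue product 0.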